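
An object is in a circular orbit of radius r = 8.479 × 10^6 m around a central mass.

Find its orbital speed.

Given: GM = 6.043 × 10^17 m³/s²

For a circular orbit, gravity supplies the centripetal force, so v = √(GM / r).
v = √(6.043e+17 / 8.479e+06) m/s ≈ 2.67e+05 m/s = 267 km/s.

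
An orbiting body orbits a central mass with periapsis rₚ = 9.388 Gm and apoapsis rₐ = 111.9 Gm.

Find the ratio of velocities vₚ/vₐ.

Convert to SI: rₚ = 9.388 Gm = 9.388e+09 m; rₐ = 111.9 Gm = 1.119e+11 m.
Conservation of angular momentum gives rₚvₚ = rₐvₐ, so vₚ/vₐ = rₐ/rₚ.
vₚ/vₐ = 1.119e+11 / 9.388e+09 ≈ 11.92.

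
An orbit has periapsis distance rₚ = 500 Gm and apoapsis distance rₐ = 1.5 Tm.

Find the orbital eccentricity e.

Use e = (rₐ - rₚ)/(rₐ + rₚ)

Convert to SI: rₚ = 500 Gm = 5e+11 m; rₐ = 1.5 Tm = 1.5e+12 m.
e = (rₐ − rₚ) / (rₐ + rₚ).
e = (1.5e+12 − 5e+11) / (1.5e+12 + 5e+11) = 1e+12 / 2e+12 ≈ 0.5.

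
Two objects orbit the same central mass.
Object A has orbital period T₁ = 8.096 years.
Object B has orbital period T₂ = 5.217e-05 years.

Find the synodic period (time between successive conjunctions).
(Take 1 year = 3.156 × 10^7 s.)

Convert to SI: T₁ = 8.096 years = 2.5551e+08 s; T₂ = 5.217e-05 years = 1646.49 s.
T_syn = |T₁ · T₂ / (T₁ − T₂)|.
T_syn = |2.5551e+08 · 1646.49 / (2.5551e+08 − 1646.49)| s ≈ 1646 s = 5.217e-05 years.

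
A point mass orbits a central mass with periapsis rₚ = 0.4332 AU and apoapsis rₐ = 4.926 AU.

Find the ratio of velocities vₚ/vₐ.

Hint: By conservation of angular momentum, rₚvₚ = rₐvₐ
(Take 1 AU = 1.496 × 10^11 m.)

Convert to SI: rₚ = 0.4332 AU = 6.48067e+10 m; rₐ = 4.926 AU = 7.3693e+11 m.
Conservation of angular momentum gives rₚvₚ = rₐvₐ, so vₚ/vₐ = rₐ/rₚ.
vₚ/vₐ = 7.3693e+11 / 6.48067e+10 ≈ 11.37.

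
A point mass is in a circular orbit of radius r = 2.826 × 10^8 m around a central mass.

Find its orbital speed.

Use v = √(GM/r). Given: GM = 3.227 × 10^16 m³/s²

For a circular orbit, gravity supplies the centripetal force, so v = √(GM / r).
v = √(3.227e+16 / 2.826e+08) m/s ≈ 1.069e+04 m/s = 10.69 km/s.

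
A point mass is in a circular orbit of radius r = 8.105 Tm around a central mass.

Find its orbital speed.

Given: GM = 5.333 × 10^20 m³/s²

Convert to SI: r = 8.105 Tm = 8.105e+12 m.
For a circular orbit, gravity supplies the centripetal force, so v = √(GM / r).
v = √(5.333e+20 / 8.105e+12) m/s ≈ 8112 m/s = 8.112 km/s.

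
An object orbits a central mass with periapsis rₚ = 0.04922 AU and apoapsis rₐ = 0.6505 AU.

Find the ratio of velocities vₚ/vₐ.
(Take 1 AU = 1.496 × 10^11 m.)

Convert to SI: rₚ = 0.04922 AU = 7.36331e+09 m; rₐ = 0.6505 AU = 9.73148e+10 m.
Conservation of angular momentum gives rₚvₚ = rₐvₐ, so vₚ/vₐ = rₐ/rₚ.
vₚ/vₐ = 9.73148e+10 / 7.36331e+09 ≈ 13.22.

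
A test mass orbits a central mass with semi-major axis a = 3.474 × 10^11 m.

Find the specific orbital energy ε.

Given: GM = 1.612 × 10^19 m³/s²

ε = −GM / (2a).
ε = −1.612e+19 / (2 · 3.474e+11) J/kg ≈ -2.32e+07 J/kg = -23.2 MJ/kg.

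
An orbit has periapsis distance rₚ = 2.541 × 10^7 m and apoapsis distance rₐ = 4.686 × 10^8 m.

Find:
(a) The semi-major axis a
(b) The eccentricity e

(a) a = (rₚ + rₐ) / 2 = (2.541e+07 + 4.686e+08) / 2 ≈ 2.47e+08 m = 2.47 × 10^8 m.
(b) e = (rₐ − rₚ) / (rₐ + rₚ) = (4.686e+08 − 2.541e+07) / (4.686e+08 + 2.541e+07) ≈ 0.8971.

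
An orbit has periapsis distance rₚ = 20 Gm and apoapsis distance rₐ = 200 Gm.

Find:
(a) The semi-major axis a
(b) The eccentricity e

Convert to SI: rₚ = 20 Gm = 2e+10 m; rₐ = 200 Gm = 2e+11 m.
(a) a = (rₚ + rₐ) / 2 = (2e+10 + 2e+11) / 2 ≈ 1.1e+11 m = 110 Gm.
(b) e = (rₐ − rₚ) / (rₐ + rₚ) = (2e+11 − 2e+10) / (2e+11 + 2e+10) ≈ 0.8182.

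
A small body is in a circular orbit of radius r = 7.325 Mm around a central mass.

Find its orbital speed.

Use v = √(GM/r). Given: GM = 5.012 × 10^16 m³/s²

Convert to SI: r = 7.325 Mm = 7.325e+06 m.
For a circular orbit, gravity supplies the centripetal force, so v = √(GM / r).
v = √(5.012e+16 / 7.325e+06) m/s ≈ 8.272e+04 m/s = 82.72 km/s.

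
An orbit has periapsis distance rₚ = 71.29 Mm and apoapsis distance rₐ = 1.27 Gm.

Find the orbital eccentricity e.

Convert to SI: rₚ = 71.29 Mm = 7.129e+07 m; rₐ = 1.27 Gm = 1.27e+09 m.
e = (rₐ − rₚ) / (rₐ + rₚ).
e = (1.27e+09 − 7.129e+07) / (1.27e+09 + 7.129e+07) = 1.19871e+09 / 1.34129e+09 ≈ 0.8937.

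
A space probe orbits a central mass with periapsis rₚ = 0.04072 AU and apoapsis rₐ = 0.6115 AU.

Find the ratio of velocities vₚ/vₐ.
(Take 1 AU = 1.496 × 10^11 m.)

Convert to SI: rₚ = 0.04072 AU = 6.09171e+09 m; rₐ = 0.6115 AU = 9.14804e+10 m.
Conservation of angular momentum gives rₚvₚ = rₐvₐ, so vₚ/vₐ = rₐ/rₚ.
vₚ/vₐ = 9.14804e+10 / 6.09171e+09 ≈ 15.02.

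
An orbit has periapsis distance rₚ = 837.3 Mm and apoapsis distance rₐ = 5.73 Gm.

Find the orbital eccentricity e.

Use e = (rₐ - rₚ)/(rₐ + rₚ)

Convert to SI: rₚ = 837.3 Mm = 8.373e+08 m; rₐ = 5.73 Gm = 5.73e+09 m.
e = (rₐ − rₚ) / (rₐ + rₚ).
e = (5.73e+09 − 8.373e+08) / (5.73e+09 + 8.373e+08) = 4.8927e+09 / 6.5673e+09 ≈ 0.745.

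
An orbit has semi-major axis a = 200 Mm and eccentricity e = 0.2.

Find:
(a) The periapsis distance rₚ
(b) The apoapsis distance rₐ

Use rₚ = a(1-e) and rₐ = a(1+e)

Convert to SI: a = 200 Mm = 2e+08 m.
(a) rₚ = a(1 − e) = 2e+08 · (1 − 0.2) = 2e+08 · 0.8 ≈ 1.6e+08 m = 160 Mm.
(b) rₐ = a(1 + e) = 2e+08 · (1 + 0.2) = 2e+08 · 1.2 ≈ 2.4e+08 m = 240 Mm.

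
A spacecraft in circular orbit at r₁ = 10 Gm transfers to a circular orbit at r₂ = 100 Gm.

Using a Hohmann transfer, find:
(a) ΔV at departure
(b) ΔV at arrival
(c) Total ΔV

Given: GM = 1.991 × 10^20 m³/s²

Convert to SI: r₁ = 10 Gm = 1e+10 m; r₂ = 100 Gm = 1e+11 m.
Transfer semi-major axis: a_t = (r₁ + r₂)/2 = (1e+10 + 1e+11)/2 = 5.5e+10 m.
Circular speeds: v₁ = √(GM/r₁) = 141103 m/s, v₂ = √(GM/r₂) = 44620.6 m/s.
Transfer speeds (vis-viva v² = GM(2/r − 1/a_t)): v₁ᵗ = 190263 m/s, v₂ᵗ = 19026.3 m/s.
(a) ΔV₁ = |v₁ᵗ − v₁| ≈ 4.916e+04 m/s = 49.16 km/s.
(b) ΔV₂ = |v₂ − v₂ᵗ| ≈ 2.559e+04 m/s = 25.59 km/s.
(c) ΔV_total = ΔV₁ + ΔV₂ ≈ 7.475e+04 m/s = 74.75 km/s.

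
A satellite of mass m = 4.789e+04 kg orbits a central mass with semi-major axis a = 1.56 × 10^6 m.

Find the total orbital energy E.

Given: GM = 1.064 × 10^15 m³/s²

E = −GMm / (2a).
E = −1.064e+15 · 4.789e+04 / (2 · 1.56e+06) J ≈ -1.633e+13 J = -16.33 TJ.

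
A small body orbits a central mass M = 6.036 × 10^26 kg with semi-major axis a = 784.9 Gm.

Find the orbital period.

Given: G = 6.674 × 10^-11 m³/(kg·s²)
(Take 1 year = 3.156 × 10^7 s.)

Convert to SI: a = 784.9 Gm = 7.849e+11 m.
GM = G · M = 6.674e-11 · 6.036e+26 = 4.02843e+16 m³/s².
Kepler's third law: T = 2π √(a³ / GM).
Substituting a = 7.849e+11 m and GM = 4.02843e+16 m³/s²:
T = 2π √((7.849e+11)³ / 4.02843e+16) s
T ≈ 2.177e+10 s = 689.8 years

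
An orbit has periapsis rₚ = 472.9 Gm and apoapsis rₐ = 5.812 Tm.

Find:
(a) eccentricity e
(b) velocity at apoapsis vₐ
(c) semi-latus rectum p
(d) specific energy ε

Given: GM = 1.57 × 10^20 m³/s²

Convert to SI: rₚ = 472.9 Gm = 4.729e+11 m; rₐ = 5.812 Tm = 5.812e+12 m.
(a) e = (rₐ − rₚ)/(rₐ + rₚ) = (5.812e+12 − 4.729e+11)/(5.812e+12 + 4.729e+11) ≈ 0.8495
(b) With a = (rₚ + rₐ)/2 = 3.14245e+12 m, vₐ = √(GM (2/rₐ − 1/a)) = √(1.57e+20 · (2/5.812e+12 − 1/3.14245e+12)) m/s ≈ 2016 m/s
(c) From a = (rₚ + rₐ)/2 = 3.14245e+12 m and e = (rₐ − rₚ)/(rₐ + rₚ) = 0.849512, p = a(1 − e²) = 3.14245e+12 · (1 − (0.849512)²) ≈ 8.746e+11 m
(d) With a = (rₚ + rₐ)/2 = 3.14245e+12 m, ε = −GM/(2a) = −1.57e+20/(2 · 3.14245e+12) J/kg ≈ -2.498e+07 J/kg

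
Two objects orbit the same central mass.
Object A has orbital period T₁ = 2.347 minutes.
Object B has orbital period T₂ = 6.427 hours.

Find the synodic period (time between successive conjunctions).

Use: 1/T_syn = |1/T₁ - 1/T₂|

Convert to SI: T₁ = 2.347 minutes = 140.82 s; T₂ = 6.427 hours = 23137.2 s.
T_syn = |T₁ · T₂ / (T₁ − T₂)|.
T_syn = |140.82 · 23137.2 / (140.82 − 23137.2)| s ≈ 141.7 s = 2.361 minutes.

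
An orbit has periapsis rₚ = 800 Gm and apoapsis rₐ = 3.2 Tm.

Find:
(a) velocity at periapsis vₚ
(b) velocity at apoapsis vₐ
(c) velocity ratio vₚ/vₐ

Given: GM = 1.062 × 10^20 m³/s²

Convert to SI: rₚ = 800 Gm = 8e+11 m; rₐ = 3.2 Tm = 3.2e+12 m.
(a) With a = (rₚ + rₐ)/2 = 2e+12 m, vₚ = √(GM (2/rₚ − 1/a)) = √(1.062e+20 · (2/8e+11 − 1/2e+12)) m/s ≈ 1.457e+04 m/s
(b) With a = (rₚ + rₐ)/2 = 2e+12 m, vₐ = √(GM (2/rₐ − 1/a)) = √(1.062e+20 · (2/3.2e+12 − 1/2e+12)) m/s ≈ 3643 m/s
(c) Conservation of angular momentum (rₚvₚ = rₐvₐ) gives vₚ/vₐ = rₐ/rₚ = 3.2e+12/8e+11 ≈ 4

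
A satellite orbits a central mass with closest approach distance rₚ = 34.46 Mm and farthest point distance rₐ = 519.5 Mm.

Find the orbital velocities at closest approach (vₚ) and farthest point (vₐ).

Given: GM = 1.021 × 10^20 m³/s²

Convert to SI: rₚ = 34.46 Mm = 3.446e+07 m; rₐ = 519.5 Mm = 5.195e+08 m.
Use the vis-viva equation v² = GM(2/r − 1/a) with a = (rₚ + rₐ)/2 = (3.446e+07 + 5.195e+08)/2 = 2.7698e+08 m.
vₚ = √(GM · (2/rₚ − 1/a)) = √(1.021e+20 · (2/3.446e+07 − 1/2.7698e+08)) m/s ≈ 2.357e+06 m/s = 2357 km/s.
vₐ = √(GM · (2/rₐ − 1/a)) = √(1.021e+20 · (2/5.195e+08 − 1/2.7698e+08)) m/s ≈ 1.564e+05 m/s = 156.4 km/s.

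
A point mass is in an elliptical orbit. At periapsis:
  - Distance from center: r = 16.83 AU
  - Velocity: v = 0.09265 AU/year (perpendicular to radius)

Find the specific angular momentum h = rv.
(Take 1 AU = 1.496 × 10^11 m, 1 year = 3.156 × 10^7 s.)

Convert to SI: r = 16.83 AU = 2.51777e+12 m; v = 0.09265 AU/year = 439.177 m/s.
With v perpendicular to r, h = r · v.
h = 2.51777e+12 · 439.177 m²/s ≈ 1.106e+15 m²/s.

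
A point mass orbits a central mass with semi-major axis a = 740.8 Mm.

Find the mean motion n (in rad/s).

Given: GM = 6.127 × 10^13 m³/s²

Convert to SI: a = 740.8 Mm = 7.408e+08 m.
n = √(GM / a³).
n = √(6.127e+13 / (7.408e+08)³) rad/s ≈ 3.882e-07 rad/s.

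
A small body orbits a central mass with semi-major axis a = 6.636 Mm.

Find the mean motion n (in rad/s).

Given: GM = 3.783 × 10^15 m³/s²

Convert to SI: a = 6.636 Mm = 6.636e+06 m.
n = √(GM / a³).
n = √(3.783e+15 / (6.636e+06)³) rad/s ≈ 0.003598 rad/s.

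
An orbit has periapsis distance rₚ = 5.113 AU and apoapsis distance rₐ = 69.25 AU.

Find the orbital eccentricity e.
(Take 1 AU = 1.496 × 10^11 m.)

Convert to SI: rₚ = 5.113 AU = 7.64905e+11 m; rₐ = 69.25 AU = 1.03598e+13 m.
e = (rₐ − rₚ) / (rₐ + rₚ).
e = (1.03598e+13 − 7.64905e+11) / (1.03598e+13 + 7.64905e+11) = 9.5949e+12 / 1.11247e+13 ≈ 0.8625.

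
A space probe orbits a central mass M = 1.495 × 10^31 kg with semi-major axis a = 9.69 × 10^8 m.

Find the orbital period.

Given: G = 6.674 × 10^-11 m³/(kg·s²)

GM = G · M = 6.674e-11 · 1.495e+31 = 9.97763e+20 m³/s².
Kepler's third law: T = 2π √(a³ / GM).
Substituting a = 9.69e+08 m and GM = 9.97763e+20 m³/s²:
T = 2π √((9.69e+08)³ / 9.97763e+20) s
T ≈ 6000 s = 1.667 hours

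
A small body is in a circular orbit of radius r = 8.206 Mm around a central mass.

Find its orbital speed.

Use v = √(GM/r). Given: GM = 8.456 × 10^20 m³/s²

Convert to SI: r = 8.206 Mm = 8.206e+06 m.
For a circular orbit, gravity supplies the centripetal force, so v = √(GM / r).
v = √(8.456e+20 / 8.206e+06) m/s ≈ 1.015e+07 m/s = 1.015e+04 km/s.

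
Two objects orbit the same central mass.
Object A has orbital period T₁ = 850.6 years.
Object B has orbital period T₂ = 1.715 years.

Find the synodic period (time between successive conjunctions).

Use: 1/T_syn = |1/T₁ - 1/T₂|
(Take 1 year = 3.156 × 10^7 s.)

Convert to SI: T₁ = 850.6 years = 2.68449e+10 s; T₂ = 1.715 years = 5.41254e+07 s.
T_syn = |T₁ · T₂ / (T₁ − T₂)|.
T_syn = |2.68449e+10 · 5.41254e+07 / (2.68449e+10 − 5.41254e+07)| s ≈ 5.423e+07 s = 1.718 years.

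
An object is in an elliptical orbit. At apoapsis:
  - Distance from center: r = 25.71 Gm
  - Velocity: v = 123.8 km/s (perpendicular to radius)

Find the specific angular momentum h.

Convert to SI: r = 25.71 Gm = 2.571e+10 m; v = 123.8 km/s = 123800 m/s.
With v perpendicular to r, h = r · v.
h = 2.571e+10 · 123800 m²/s ≈ 3.183e+15 m²/s.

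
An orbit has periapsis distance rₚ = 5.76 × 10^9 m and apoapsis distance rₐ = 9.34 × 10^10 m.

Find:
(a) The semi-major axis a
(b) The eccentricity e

(a) a = (rₚ + rₐ) / 2 = (5.76e+09 + 9.34e+10) / 2 ≈ 4.958e+10 m = 4.958 × 10^10 m.
(b) e = (rₐ − rₚ) / (rₐ + rₚ) = (9.34e+10 − 5.76e+09) / (9.34e+10 + 5.76e+09) ≈ 0.8838.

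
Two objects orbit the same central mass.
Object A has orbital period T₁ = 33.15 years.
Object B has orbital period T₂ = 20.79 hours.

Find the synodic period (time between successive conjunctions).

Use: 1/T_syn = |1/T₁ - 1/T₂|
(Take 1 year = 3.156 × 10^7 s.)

Convert to SI: T₁ = 33.15 years = 1.04621e+09 s; T₂ = 20.79 hours = 74844 s.
T_syn = |T₁ · T₂ / (T₁ − T₂)|.
T_syn = |1.04621e+09 · 74844 / (1.04621e+09 − 74844)| s ≈ 7.485e+04 s = 20.79 hours.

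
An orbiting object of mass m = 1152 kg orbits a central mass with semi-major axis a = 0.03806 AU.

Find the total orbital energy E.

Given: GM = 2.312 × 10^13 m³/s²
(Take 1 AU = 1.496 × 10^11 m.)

Convert to SI: a = 0.03806 AU = 5.69378e+09 m.
E = −GMm / (2a).
E = −2.312e+13 · 1152 / (2 · 5.69378e+09) J ≈ -2.339e+06 J = -2.339 MJ.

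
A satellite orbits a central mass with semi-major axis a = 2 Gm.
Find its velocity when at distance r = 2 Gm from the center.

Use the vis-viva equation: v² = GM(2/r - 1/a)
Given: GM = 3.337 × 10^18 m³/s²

Convert to SI: a = 2 Gm = 2e+09 m; r = 2 Gm = 2e+09 m.
Vis-viva: v = √(GM · (2/r − 1/a)).
2/r − 1/a = 2/2e+09 − 1/2e+09 = 5e-10 m⁻¹.
v = √(3.337e+18 · 5e-10) m/s ≈ 4.085e+04 m/s = 40.85 km/s.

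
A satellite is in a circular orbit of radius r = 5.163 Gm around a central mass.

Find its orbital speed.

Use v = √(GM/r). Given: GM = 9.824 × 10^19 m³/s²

Convert to SI: r = 5.163 Gm = 5.163e+09 m.
For a circular orbit, gravity supplies the centripetal force, so v = √(GM / r).
v = √(9.824e+19 / 5.163e+09) m/s ≈ 1.379e+05 m/s = 137.9 km/s.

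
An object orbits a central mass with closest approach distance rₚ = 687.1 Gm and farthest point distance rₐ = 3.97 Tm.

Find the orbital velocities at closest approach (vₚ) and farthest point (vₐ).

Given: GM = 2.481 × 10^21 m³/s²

Convert to SI: rₚ = 687.1 Gm = 6.871e+11 m; rₐ = 3.97 Tm = 3.97e+12 m.
Use the vis-viva equation v² = GM(2/r − 1/a) with a = (rₚ + rₐ)/2 = (6.871e+11 + 3.97e+12)/2 = 2.32855e+12 m.
vₚ = √(GM · (2/rₚ − 1/a)) = √(2.481e+21 · (2/6.871e+11 − 1/2.32855e+12)) m/s ≈ 7.846e+04 m/s = 78.46 km/s.
vₐ = √(GM · (2/rₐ − 1/a)) = √(2.481e+21 · (2/3.97e+12 − 1/2.32855e+12)) m/s ≈ 1.358e+04 m/s = 13.58 km/s.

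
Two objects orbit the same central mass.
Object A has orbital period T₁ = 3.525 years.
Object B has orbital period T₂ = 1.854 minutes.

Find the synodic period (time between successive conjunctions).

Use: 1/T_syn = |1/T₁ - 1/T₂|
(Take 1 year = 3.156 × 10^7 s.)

Convert to SI: T₁ = 3.525 years = 1.11249e+08 s; T₂ = 1.854 minutes = 111.24 s.
T_syn = |T₁ · T₂ / (T₁ − T₂)|.
T_syn = |1.11249e+08 · 111.24 / (1.11249e+08 − 111.24)| s ≈ 111.2 s = 1.854 minutes.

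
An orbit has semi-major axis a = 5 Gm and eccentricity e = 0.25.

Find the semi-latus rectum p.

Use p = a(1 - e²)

Convert to SI: a = 5 Gm = 5e+09 m.
p = a (1 − e²).
p = 5e+09 · (1 − (0.25)²) = 5e+09 · 0.9375 ≈ 4.688e+09 m = 4.688 Gm.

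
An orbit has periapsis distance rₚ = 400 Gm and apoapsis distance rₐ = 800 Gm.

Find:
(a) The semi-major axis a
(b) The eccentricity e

Convert to SI: rₚ = 400 Gm = 4e+11 m; rₐ = 800 Gm = 8e+11 m.
(a) a = (rₚ + rₐ) / 2 = (4e+11 + 8e+11) / 2 ≈ 6e+11 m = 600 Gm.
(b) e = (rₐ − rₚ) / (rₐ + rₚ) = (8e+11 − 4e+11) / (8e+11 + 4e+11) ≈ 0.3333.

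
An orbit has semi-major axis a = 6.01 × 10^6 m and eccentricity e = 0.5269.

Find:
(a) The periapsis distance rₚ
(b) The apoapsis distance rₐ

(a) rₚ = a(1 − e) = 6.01e+06 · (1 − 0.5269) = 6.01e+06 · 0.4731 ≈ 2.843e+06 m = 2.843 × 10^6 m.
(b) rₐ = a(1 + e) = 6.01e+06 · (1 + 0.5269) = 6.01e+06 · 1.5269 ≈ 9.177e+06 m = 9.177 × 10^6 m.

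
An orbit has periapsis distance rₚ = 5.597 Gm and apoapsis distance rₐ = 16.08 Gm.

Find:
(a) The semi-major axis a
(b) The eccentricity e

Convert to SI: rₚ = 5.597 Gm = 5.597e+09 m; rₐ = 16.08 Gm = 1.608e+10 m.
(a) a = (rₚ + rₐ) / 2 = (5.597e+09 + 1.608e+10) / 2 ≈ 1.084e+10 m = 10.84 Gm.
(b) e = (rₐ − rₚ) / (rₐ + rₚ) = (1.608e+10 − 5.597e+09) / (1.608e+10 + 5.597e+09) ≈ 0.4836.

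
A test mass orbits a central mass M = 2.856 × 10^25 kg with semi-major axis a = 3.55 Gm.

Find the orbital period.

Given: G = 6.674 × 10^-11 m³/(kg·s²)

Convert to SI: a = 3.55 Gm = 3.55e+09 m.
GM = G · M = 6.674e-11 · 2.856e+25 = 1.90609e+15 m³/s².
Kepler's third law: T = 2π √(a³ / GM).
Substituting a = 3.55e+09 m and GM = 1.90609e+15 m³/s²:
T = 2π √((3.55e+09)³ / 1.90609e+15) s
T ≈ 3.044e+07 s = 352.3 days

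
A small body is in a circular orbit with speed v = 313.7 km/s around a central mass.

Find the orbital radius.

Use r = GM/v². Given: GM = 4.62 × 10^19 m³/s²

Convert to SI: v = 313.7 km/s = 313700 m/s.
For a circular orbit, v² = GM / r, so r = GM / v².
r = 4.62e+19 / (313700)² m ≈ 4.695e+08 m = 4.695 × 10^8 m.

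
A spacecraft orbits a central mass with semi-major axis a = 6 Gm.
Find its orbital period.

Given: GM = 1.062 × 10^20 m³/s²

Convert to SI: a = 6 Gm = 6e+09 m.
Kepler's third law: T = 2π √(a³ / GM).
Substituting a = 6e+09 m and GM = 1.062e+20 m³/s²:
T = 2π √((6e+09)³ / 1.062e+20) s
T ≈ 2.834e+05 s = 3.28 days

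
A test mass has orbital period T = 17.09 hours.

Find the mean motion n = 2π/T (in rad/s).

Convert to SI: T = 17.09 hours = 61524 s.
n = 2π / T.
n = 2π / 61524 s ≈ 0.0001021 rad/s.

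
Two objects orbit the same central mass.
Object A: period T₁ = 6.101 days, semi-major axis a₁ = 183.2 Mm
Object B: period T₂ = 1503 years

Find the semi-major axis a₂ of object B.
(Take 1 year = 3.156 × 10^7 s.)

Convert to SI: T₁ = 6.101 days = 527126 s; a₁ = 183.2 Mm = 1.832e+08 m; T₂ = 1503 years = 4.74347e+10 s.
Kepler's third law: (T₁/T₂)² = (a₁/a₂)³ ⇒ a₂ = a₁ · (T₂/T₁)^(2/3).
T₂/T₁ = 4.74347e+10 / 527126 = 89987.3.
a₂ = 1.832e+08 · (89987.3)^(2/3) m ≈ 3.679e+11 m = 367.9 Gm.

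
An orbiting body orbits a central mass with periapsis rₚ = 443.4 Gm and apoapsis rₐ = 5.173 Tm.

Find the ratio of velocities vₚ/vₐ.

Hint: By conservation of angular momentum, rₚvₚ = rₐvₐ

Convert to SI: rₚ = 443.4 Gm = 4.434e+11 m; rₐ = 5.173 Tm = 5.173e+12 m.
Conservation of angular momentum gives rₚvₚ = rₐvₐ, so vₚ/vₐ = rₐ/rₚ.
vₚ/vₐ = 5.173e+12 / 4.434e+11 ≈ 11.67.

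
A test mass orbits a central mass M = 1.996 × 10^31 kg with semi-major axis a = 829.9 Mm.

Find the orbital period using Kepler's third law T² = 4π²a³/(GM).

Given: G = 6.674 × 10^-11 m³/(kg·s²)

Convert to SI: a = 829.9 Mm = 8.299e+08 m.
GM = G · M = 6.674e-11 · 1.996e+31 = 1.33213e+21 m³/s².
Kepler's third law: T = 2π √(a³ / GM).
Substituting a = 8.299e+08 m and GM = 1.33213e+21 m³/s²:
T = 2π √((8.299e+08)³ / 1.33213e+21) s
T ≈ 4116 s = 1.143 hours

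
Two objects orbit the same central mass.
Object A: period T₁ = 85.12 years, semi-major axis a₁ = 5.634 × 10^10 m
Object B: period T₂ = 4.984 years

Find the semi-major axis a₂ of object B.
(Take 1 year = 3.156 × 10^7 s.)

Convert to SI: T₁ = 85.12 years = 2.68639e+09 s; T₂ = 4.984 years = 1.57295e+08 s.
Kepler's third law: (T₁/T₂)² = (a₁/a₂)³ ⇒ a₂ = a₁ · (T₂/T₁)^(2/3).
T₂/T₁ = 1.57295e+08 / 2.68639e+09 = 0.0585526.
a₂ = 5.634e+10 · (0.0585526)^(2/3) m ≈ 8.495e+09 m = 8.495 × 10^9 m.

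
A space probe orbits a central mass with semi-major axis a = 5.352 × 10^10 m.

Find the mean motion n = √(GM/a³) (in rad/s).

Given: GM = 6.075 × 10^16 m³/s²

n = √(GM / a³).
n = √(6.075e+16 / (5.352e+10)³) rad/s ≈ 1.991e-08 rad/s.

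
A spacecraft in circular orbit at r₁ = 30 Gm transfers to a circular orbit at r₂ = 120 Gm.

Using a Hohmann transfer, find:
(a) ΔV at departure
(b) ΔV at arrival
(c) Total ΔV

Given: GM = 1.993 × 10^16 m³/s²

Convert to SI: r₁ = 30 Gm = 3e+10 m; r₂ = 120 Gm = 1.2e+11 m.
Transfer semi-major axis: a_t = (r₁ + r₂)/2 = (3e+10 + 1.2e+11)/2 = 7.5e+10 m.
Circular speeds: v₁ = √(GM/r₁) = 815.066 m/s, v₂ = √(GM/r₂) = 407.533 m/s.
Transfer speeds (vis-viva v² = GM(2/r − 1/a_t)): v₁ᵗ = 1030.99 m/s, v₂ᵗ = 257.747 m/s.
(a) ΔV₁ = |v₁ᵗ − v₁| ≈ 215.9 m/s = 215.9 m/s.
(b) ΔV₂ = |v₂ − v₂ᵗ| ≈ 149.8 m/s = 149.8 m/s.
(c) ΔV_total = ΔV₁ + ΔV₂ ≈ 365.7 m/s = 365.7 m/s.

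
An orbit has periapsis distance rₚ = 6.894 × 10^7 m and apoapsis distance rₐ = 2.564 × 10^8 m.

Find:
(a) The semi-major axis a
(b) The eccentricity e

(a) a = (rₚ + rₐ) / 2 = (6.894e+07 + 2.564e+08) / 2 ≈ 1.627e+08 m = 1.627 × 10^8 m.
(b) e = (rₐ − rₚ) / (rₐ + rₚ) = (2.564e+08 − 6.894e+07) / (2.564e+08 + 6.894e+07) ≈ 0.5762.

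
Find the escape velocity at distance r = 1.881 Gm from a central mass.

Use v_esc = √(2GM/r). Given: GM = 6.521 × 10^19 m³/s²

Convert to SI: r = 1.881 Gm = 1.881e+09 m.
Escape velocity comes from setting total energy to zero: ½v² − GM/r = 0 ⇒ v_esc = √(2GM / r).
v_esc = √(2 · 6.521e+19 / 1.881e+09) m/s ≈ 2.633e+05 m/s = 263.3 km/s.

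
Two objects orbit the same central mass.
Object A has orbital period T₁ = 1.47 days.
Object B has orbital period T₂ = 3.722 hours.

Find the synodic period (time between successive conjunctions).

Convert to SI: T₁ = 1.47 days = 127008 s; T₂ = 3.722 hours = 13399.2 s.
T_syn = |T₁ · T₂ / (T₁ − T₂)|.
T_syn = |127008 · 13399.2 / (127008 − 13399.2)| s ≈ 1.498e+04 s = 4.161 hours.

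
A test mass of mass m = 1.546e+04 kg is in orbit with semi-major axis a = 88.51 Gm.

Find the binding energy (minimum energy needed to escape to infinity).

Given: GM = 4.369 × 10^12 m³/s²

Convert to SI: a = 88.51 Gm = 8.851e+10 m.
Total orbital energy is E = −GMm/(2a); binding energy is E_bind = −E = GMm/(2a).
E_bind = 4.369e+12 · 1.546e+04 / (2 · 8.851e+10) J ≈ 3.816e+05 J = 381.6 kJ.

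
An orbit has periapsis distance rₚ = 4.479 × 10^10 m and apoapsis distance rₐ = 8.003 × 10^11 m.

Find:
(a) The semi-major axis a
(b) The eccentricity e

(a) a = (rₚ + rₐ) / 2 = (4.479e+10 + 8.003e+11) / 2 ≈ 4.225e+11 m = 4.225 × 10^11 m.
(b) e = (rₐ − rₚ) / (rₐ + rₚ) = (8.003e+11 − 4.479e+10) / (8.003e+11 + 4.479e+10) ≈ 0.894.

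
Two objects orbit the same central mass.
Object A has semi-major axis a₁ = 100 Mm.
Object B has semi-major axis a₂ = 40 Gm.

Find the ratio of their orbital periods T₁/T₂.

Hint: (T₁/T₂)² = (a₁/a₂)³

Convert to SI: a₁ = 100 Mm = 1e+08 m; a₂ = 40 Gm = 4e+10 m.
From Kepler's third law, (T₁/T₂)² = (a₁/a₂)³, so T₁/T₂ = (a₁/a₂)^(3/2).
a₁/a₂ = 1e+08 / 4e+10 = 0.0025.
T₁/T₂ = (0.0025)^(3/2) ≈ 0.000125.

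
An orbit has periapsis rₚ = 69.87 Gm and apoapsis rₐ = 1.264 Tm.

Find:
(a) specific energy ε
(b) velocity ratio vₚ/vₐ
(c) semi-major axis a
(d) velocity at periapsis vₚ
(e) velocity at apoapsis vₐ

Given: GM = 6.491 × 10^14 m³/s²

Convert to SI: rₚ = 69.87 Gm = 6.987e+10 m; rₐ = 1.264 Tm = 1.264e+12 m.
(a) With a = (rₚ + rₐ)/2 = 6.66935e+11 m, ε = −GM/(2a) = −6.491e+14/(2 · 6.66935e+11) J/kg ≈ -486.6 J/kg
(b) Conservation of angular momentum (rₚvₚ = rₐvₐ) gives vₚ/vₐ = rₐ/rₚ = 1.264e+12/6.987e+10 ≈ 18.09
(c) a = (rₚ + rₐ)/2 = (6.987e+10 + 1.264e+12)/2 ≈ 6.669e+11 m
(d) With a = (rₚ + rₐ)/2 = 6.66935e+11 m, vₚ = √(GM (2/rₚ − 1/a)) = √(6.491e+14 · (2/6.987e+10 − 1/6.66935e+11)) m/s ≈ 132.7 m/s
(e) With a = (rₚ + rₐ)/2 = 6.66935e+11 m, vₐ = √(GM (2/rₐ − 1/a)) = √(6.491e+14 · (2/1.264e+12 − 1/6.66935e+11)) m/s ≈ 7.335 m/s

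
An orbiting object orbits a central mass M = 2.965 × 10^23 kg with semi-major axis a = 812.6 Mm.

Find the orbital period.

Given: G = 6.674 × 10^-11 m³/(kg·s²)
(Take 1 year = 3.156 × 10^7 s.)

Convert to SI: a = 812.6 Mm = 8.126e+08 m.
GM = G · M = 6.674e-11 · 2.965e+23 = 1.97884e+13 m³/s².
Kepler's third law: T = 2π √(a³ / GM).
Substituting a = 8.126e+08 m and GM = 1.97884e+13 m³/s²:
T = 2π √((8.126e+08)³ / 1.97884e+13) s
T ≈ 3.272e+07 s = 1.037 years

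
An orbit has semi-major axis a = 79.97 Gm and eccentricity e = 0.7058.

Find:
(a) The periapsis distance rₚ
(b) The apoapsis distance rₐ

Convert to SI: a = 79.97 Gm = 7.997e+10 m.
(a) rₚ = a(1 − e) = 7.997e+10 · (1 − 0.7058) = 7.997e+10 · 0.2942 ≈ 2.353e+10 m = 23.53 Gm.
(b) rₐ = a(1 + e) = 7.997e+10 · (1 + 0.7058) = 7.997e+10 · 1.7058 ≈ 1.364e+11 m = 136.4 Gm.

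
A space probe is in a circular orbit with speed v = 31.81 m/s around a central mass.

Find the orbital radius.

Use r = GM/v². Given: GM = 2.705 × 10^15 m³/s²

For a circular orbit, v² = GM / r, so r = GM / v².
r = 2.705e+15 / (31.81)² m ≈ 2.673e+12 m = 2.673 × 10^12 m.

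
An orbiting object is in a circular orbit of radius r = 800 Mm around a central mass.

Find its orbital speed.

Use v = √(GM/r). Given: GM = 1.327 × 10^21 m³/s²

Convert to SI: r = 800 Mm = 8e+08 m.
For a circular orbit, gravity supplies the centripetal force, so v = √(GM / r).
v = √(1.327e+21 / 8e+08) m/s ≈ 1.288e+06 m/s = 1288 km/s.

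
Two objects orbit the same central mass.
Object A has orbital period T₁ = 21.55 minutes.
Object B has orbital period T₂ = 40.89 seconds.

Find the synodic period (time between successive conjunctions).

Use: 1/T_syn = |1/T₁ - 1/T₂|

Convert to SI: T₁ = 21.55 minutes = 1293 s.
T_syn = |T₁ · T₂ / (T₁ − T₂)|.
T_syn = |1293 · 40.89 / (1293 − 40.89)| s ≈ 42.23 s = 42.23 seconds.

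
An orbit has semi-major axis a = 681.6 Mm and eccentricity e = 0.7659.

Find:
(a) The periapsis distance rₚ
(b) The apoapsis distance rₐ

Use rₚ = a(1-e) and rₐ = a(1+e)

Convert to SI: a = 681.6 Mm = 6.816e+08 m.
(a) rₚ = a(1 − e) = 6.816e+08 · (1 − 0.7659) = 6.816e+08 · 0.2341 ≈ 1.596e+08 m = 159.6 Mm.
(b) rₐ = a(1 + e) = 6.816e+08 · (1 + 0.7659) = 6.816e+08 · 1.7659 ≈ 1.204e+09 m = 1.204 Gm.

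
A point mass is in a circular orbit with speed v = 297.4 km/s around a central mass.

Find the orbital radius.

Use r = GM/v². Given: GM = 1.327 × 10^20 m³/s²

Convert to SI: v = 297.4 km/s = 297400 m/s.
For a circular orbit, v² = GM / r, so r = GM / v².
r = 1.327e+20 / (297400)² m ≈ 1.5e+09 m = 1.5 Gm.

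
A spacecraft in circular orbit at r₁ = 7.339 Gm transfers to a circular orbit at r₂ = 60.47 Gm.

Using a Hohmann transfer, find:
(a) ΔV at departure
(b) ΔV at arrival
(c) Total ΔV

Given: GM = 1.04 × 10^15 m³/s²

Convert to SI: r₁ = 7.339 Gm = 7.339e+09 m; r₂ = 60.47 Gm = 6.047e+10 m.
Transfer semi-major axis: a_t = (r₁ + r₂)/2 = (7.339e+09 + 6.047e+10)/2 = 3.39045e+10 m.
Circular speeds: v₁ = √(GM/r₁) = 376.442 m/s, v₂ = √(GM/r₂) = 131.143 m/s.
Transfer speeds (vis-viva v² = GM(2/r − 1/a_t)): v₁ᵗ = 502.735 m/s, v₂ᵗ = 61.015 m/s.
(a) ΔV₁ = |v₁ᵗ − v₁| ≈ 126.3 m/s = 126.3 m/s.
(b) ΔV₂ = |v₂ − v₂ᵗ| ≈ 70.13 m/s = 70.13 m/s.
(c) ΔV_total = ΔV₁ + ΔV₂ ≈ 196.4 m/s = 196.4 m/s.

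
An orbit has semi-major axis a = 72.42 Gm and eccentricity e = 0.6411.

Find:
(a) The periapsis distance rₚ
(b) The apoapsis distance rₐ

Convert to SI: a = 72.42 Gm = 7.242e+10 m.
(a) rₚ = a(1 − e) = 7.242e+10 · (1 − 0.6411) = 7.242e+10 · 0.3589 ≈ 2.599e+10 m = 25.99 Gm.
(b) rₐ = a(1 + e) = 7.242e+10 · (1 + 0.6411) = 7.242e+10 · 1.6411 ≈ 1.188e+11 m = 118.8 Gm.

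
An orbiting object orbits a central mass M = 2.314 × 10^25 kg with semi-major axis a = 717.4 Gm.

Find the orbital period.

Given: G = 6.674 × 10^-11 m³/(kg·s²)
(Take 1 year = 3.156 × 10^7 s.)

Convert to SI: a = 717.4 Gm = 7.174e+11 m.
GM = G · M = 6.674e-11 · 2.314e+25 = 1.54436e+15 m³/s².
Kepler's third law: T = 2π √(a³ / GM).
Substituting a = 7.174e+11 m and GM = 1.54436e+15 m³/s²:
T = 2π √((7.174e+11)³ / 1.54436e+15) s
T ≈ 9.715e+10 s = 3078 years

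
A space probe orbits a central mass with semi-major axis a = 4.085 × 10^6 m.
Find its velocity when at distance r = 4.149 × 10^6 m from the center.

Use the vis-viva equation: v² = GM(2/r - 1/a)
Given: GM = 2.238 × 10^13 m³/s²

Vis-viva: v = √(GM · (2/r − 1/a)).
2/r − 1/a = 2/4.149e+06 − 1/4.085e+06 = 2.37246e-07 m⁻¹.
v = √(2.238e+13 · 2.37246e-07) m/s ≈ 2304 m/s = 2.304 km/s.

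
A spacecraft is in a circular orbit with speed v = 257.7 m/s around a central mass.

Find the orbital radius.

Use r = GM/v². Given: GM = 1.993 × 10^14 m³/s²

For a circular orbit, v² = GM / r, so r = GM / v².
r = 1.993e+14 / (257.7)² m ≈ 3.001e+09 m = 3.001 Gm.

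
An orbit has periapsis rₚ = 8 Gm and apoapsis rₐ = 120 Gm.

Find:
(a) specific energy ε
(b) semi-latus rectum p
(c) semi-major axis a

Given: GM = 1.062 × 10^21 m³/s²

Convert to SI: rₚ = 8 Gm = 8e+09 m; rₐ = 120 Gm = 1.2e+11 m.
(a) With a = (rₚ + rₐ)/2 = 6.4e+10 m, ε = −GM/(2a) = −1.062e+21/(2 · 6.4e+10) J/kg ≈ -8.297e+09 J/kg
(b) From a = (rₚ + rₐ)/2 = 6.4e+10 m and e = (rₐ − rₚ)/(rₐ + rₚ) = 0.875, p = a(1 − e²) = 6.4e+10 · (1 − (0.875)²) ≈ 1.5e+10 m
(c) a = (rₚ + rₐ)/2 = (8e+09 + 1.2e+11)/2 ≈ 6.4e+10 m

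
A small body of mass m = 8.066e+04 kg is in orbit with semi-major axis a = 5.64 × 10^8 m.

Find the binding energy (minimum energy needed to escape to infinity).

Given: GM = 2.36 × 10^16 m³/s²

Total orbital energy is E = −GMm/(2a); binding energy is E_bind = −E = GMm/(2a).
E_bind = 2.36e+16 · 8.066e+04 / (2 · 5.64e+08) J ≈ 1.688e+12 J = 1.688 TJ.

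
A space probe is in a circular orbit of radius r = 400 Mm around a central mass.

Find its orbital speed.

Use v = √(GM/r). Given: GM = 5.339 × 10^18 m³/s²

Convert to SI: r = 400 Mm = 4e+08 m.
For a circular orbit, gravity supplies the centripetal force, so v = √(GM / r).
v = √(5.339e+18 / 4e+08) m/s ≈ 1.155e+05 m/s = 115.5 km/s.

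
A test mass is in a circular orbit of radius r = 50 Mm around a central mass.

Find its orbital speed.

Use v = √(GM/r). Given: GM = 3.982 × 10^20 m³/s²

Convert to SI: r = 50 Mm = 5e+07 m.
For a circular orbit, gravity supplies the centripetal force, so v = √(GM / r).
v = √(3.982e+20 / 5e+07) m/s ≈ 2.822e+06 m/s = 2822 km/s.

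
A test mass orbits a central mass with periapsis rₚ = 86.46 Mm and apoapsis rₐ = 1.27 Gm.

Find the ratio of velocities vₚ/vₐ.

Convert to SI: rₚ = 86.46 Mm = 8.646e+07 m; rₐ = 1.27 Gm = 1.27e+09 m.
Conservation of angular momentum gives rₚvₚ = rₐvₐ, so vₚ/vₐ = rₐ/rₚ.
vₚ/vₐ = 1.27e+09 / 8.646e+07 ≈ 14.69.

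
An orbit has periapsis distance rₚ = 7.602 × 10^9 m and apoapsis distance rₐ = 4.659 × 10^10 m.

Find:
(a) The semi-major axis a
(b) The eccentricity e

(a) a = (rₚ + rₐ) / 2 = (7.602e+09 + 4.659e+10) / 2 ≈ 2.71e+10 m = 2.71 × 10^10 m.
(b) e = (rₐ − rₚ) / (rₐ + rₚ) = (4.659e+10 − 7.602e+09) / (4.659e+10 + 7.602e+09) ≈ 0.7194.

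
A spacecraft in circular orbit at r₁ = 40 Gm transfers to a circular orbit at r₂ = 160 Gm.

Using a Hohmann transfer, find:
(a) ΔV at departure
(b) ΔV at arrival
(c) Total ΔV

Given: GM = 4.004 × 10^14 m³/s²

Convert to SI: r₁ = 40 Gm = 4e+10 m; r₂ = 160 Gm = 1.6e+11 m.
Transfer semi-major axis: a_t = (r₁ + r₂)/2 = (4e+10 + 1.6e+11)/2 = 1e+11 m.
Circular speeds: v₁ = √(GM/r₁) = 100.05 m/s, v₂ = √(GM/r₂) = 50.025 m/s.
Transfer speeds (vis-viva v² = GM(2/r − 1/a_t)): v₁ᵗ = 126.554 m/s, v₂ᵗ = 31.6386 m/s.
(a) ΔV₁ = |v₁ᵗ − v₁| ≈ 26.5 m/s = 26.5 m/s.
(b) ΔV₂ = |v₂ − v₂ᵗ| ≈ 18.39 m/s = 18.39 m/s.
(c) ΔV_total = ΔV₁ + ΔV₂ ≈ 44.89 m/s = 44.89 m/s.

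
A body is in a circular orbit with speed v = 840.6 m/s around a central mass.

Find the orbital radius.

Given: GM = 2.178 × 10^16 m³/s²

For a circular orbit, v² = GM / r, so r = GM / v².
r = 2.178e+16 / (840.6)² m ≈ 3.082e+10 m = 30.82 Gm.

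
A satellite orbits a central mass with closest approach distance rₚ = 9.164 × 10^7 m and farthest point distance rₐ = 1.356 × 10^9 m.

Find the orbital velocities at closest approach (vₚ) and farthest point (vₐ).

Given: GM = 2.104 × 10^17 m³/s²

Use the vis-viva equation v² = GM(2/r − 1/a) with a = (rₚ + rₐ)/2 = (9.164e+07 + 1.356e+09)/2 = 7.2382e+08 m.
vₚ = √(GM · (2/rₚ − 1/a)) = √(2.104e+17 · (2/9.164e+07 − 1/7.2382e+08)) m/s ≈ 6.558e+04 m/s = 65.58 km/s.
vₐ = √(GM · (2/rₐ − 1/a)) = √(2.104e+17 · (2/1.356e+09 − 1/7.2382e+08)) m/s ≈ 4432 m/s = 4.432 km/s.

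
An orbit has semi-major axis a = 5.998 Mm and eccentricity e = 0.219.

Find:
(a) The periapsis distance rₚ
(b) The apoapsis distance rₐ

Convert to SI: a = 5.998 Mm = 5.998e+06 m.
(a) rₚ = a(1 − e) = 5.998e+06 · (1 − 0.219) = 5.998e+06 · 0.781 ≈ 4.684e+06 m = 4.684 Mm.
(b) rₐ = a(1 + e) = 5.998e+06 · (1 + 0.219) = 5.998e+06 · 1.219 ≈ 7.312e+06 m = 7.312 Mm.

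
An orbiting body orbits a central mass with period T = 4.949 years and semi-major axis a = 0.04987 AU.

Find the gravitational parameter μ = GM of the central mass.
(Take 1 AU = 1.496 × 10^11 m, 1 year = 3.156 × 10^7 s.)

Convert to SI: T = 4.949 years = 1.5619e+08 s; a = 0.04987 AU = 7.46055e+09 m.
GM = 4π² · a³ / T².
GM = 4π² · (7.46055e+09)³ / (1.5619e+08)² m³/s² ≈ 6.72e+14 m³/s² = 6.72 × 10^14 m³/s².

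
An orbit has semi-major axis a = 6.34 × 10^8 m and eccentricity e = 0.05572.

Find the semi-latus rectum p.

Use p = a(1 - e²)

p = a (1 − e²).
p = 6.34e+08 · (1 − (0.05572)²) = 6.34e+08 · 0.996895 ≈ 6.32e+08 m = 6.32 × 10^8 m.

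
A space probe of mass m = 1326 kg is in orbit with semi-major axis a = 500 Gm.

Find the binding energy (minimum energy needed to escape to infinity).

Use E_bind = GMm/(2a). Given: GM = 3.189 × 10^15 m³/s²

Convert to SI: a = 500 Gm = 5e+11 m.
Total orbital energy is E = −GMm/(2a); binding energy is E_bind = −E = GMm/(2a).
E_bind = 3.189e+15 · 1326 / (2 · 5e+11) J ≈ 4.229e+06 J = 4.229 MJ.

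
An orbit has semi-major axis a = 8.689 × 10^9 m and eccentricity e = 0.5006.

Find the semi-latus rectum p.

p = a (1 − e²).
p = 8.689e+09 · (1 − (0.5006)²) = 8.689e+09 · 0.7494 ≈ 6.512e+09 m = 6.512 × 10^9 m.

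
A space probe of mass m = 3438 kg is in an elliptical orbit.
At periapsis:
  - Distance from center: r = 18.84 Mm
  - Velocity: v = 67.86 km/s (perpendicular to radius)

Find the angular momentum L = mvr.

Convert to SI: r = 18.84 Mm = 1.884e+07 m; v = 67.86 km/s = 67860 m/s.
Since v is perpendicular to r, L = m · v · r.
L = 3438 · 67860 · 1.884e+07 kg·m²/s ≈ 4.395e+15 kg·m²/s.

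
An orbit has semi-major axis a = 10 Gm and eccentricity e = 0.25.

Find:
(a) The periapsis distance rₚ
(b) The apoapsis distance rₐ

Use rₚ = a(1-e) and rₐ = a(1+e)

Convert to SI: a = 10 Gm = 1e+10 m.
(a) rₚ = a(1 − e) = 1e+10 · (1 − 0.25) = 1e+10 · 0.75 ≈ 7.5e+09 m = 7.5 Gm.
(b) rₐ = a(1 + e) = 1e+10 · (1 + 0.25) = 1e+10 · 1.25 ≈ 1.25e+10 m = 12.5 Gm.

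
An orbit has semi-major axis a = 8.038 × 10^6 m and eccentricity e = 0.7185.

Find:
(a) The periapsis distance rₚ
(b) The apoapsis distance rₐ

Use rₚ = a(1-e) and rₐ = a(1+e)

(a) rₚ = a(1 − e) = 8.038e+06 · (1 − 0.7185) = 8.038e+06 · 0.2815 ≈ 2.263e+06 m = 2.263 × 10^6 m.
(b) rₐ = a(1 + e) = 8.038e+06 · (1 + 0.7185) = 8.038e+06 · 1.7185 ≈ 1.381e+07 m = 1.381 × 10^7 m.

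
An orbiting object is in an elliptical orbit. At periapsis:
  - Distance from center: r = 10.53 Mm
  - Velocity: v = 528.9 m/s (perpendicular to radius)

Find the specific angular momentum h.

Convert to SI: r = 10.53 Mm = 1.053e+07 m.
With v perpendicular to r, h = r · v.
h = 1.053e+07 · 528.9 m²/s ≈ 5.569e+09 m²/s.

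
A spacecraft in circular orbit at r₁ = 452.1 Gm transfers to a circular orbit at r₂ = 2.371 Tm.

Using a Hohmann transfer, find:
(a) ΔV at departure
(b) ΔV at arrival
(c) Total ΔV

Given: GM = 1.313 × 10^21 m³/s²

Convert to SI: r₁ = 452.1 Gm = 4.521e+11 m; r₂ = 2.371 Tm = 2.371e+12 m.
Transfer semi-major axis: a_t = (r₁ + r₂)/2 = (4.521e+11 + 2.371e+12)/2 = 1.41155e+12 m.
Circular speeds: v₁ = √(GM/r₁) = 53890.9 m/s, v₂ = √(GM/r₂) = 23532.4 m/s.
Transfer speeds (vis-viva v² = GM(2/r − 1/a_t)): v₁ᵗ = 69844.6 m/s, v₂ᵗ = 13317.9 m/s.
(a) ΔV₁ = |v₁ᵗ − v₁| ≈ 1.595e+04 m/s = 15.95 km/s.
(b) ΔV₂ = |v₂ − v₂ᵗ| ≈ 1.021e+04 m/s = 10.21 km/s.
(c) ΔV_total = ΔV₁ + ΔV₂ ≈ 2.617e+04 m/s = 26.17 km/s.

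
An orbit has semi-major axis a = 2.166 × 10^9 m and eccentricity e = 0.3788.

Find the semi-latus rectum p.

p = a (1 − e²).
p = 2.166e+09 · (1 − (0.3788)²) = 2.166e+09 · 0.856511 ≈ 1.855e+09 m = 1.855 × 10^9 m.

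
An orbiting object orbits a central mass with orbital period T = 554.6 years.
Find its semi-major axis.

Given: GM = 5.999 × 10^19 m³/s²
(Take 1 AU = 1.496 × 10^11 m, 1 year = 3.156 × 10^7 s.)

Convert to SI: T = 554.6 years = 1.75032e+10 s.
Invert Kepler's third law: a = (GM · T² / (4π²))^(1/3).
Substituting T = 1.75032e+10 s and GM = 5.999e+19 m³/s²:
a = (5.999e+19 · (1.75032e+10)² / (4π²))^(1/3) m
a ≈ 7.75e+12 m = 51.81 AU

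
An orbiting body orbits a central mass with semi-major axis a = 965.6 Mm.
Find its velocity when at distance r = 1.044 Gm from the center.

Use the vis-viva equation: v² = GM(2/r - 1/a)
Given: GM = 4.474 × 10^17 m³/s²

Convert to SI: a = 965.6 Mm = 9.656e+08 m; r = 1.044 Gm = 1.044e+09 m.
Vis-viva: v = √(GM · (2/r − 1/a)).
2/r − 1/a = 2/1.044e+09 − 1/9.656e+08 = 8.80083e-10 m⁻¹.
v = √(4.474e+17 · 8.80083e-10) m/s ≈ 1.984e+04 m/s = 19.84 km/s.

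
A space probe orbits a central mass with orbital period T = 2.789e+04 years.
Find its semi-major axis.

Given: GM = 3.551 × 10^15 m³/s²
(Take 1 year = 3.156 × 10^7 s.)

Convert to SI: T = 2.789e+04 years = 8.80208e+11 s.
Invert Kepler's third law: a = (GM · T² / (4π²))^(1/3).
Substituting T = 8.80208e+11 s and GM = 3.551e+15 m³/s²:
a = (3.551e+15 · (8.80208e+11)² / (4π²))^(1/3) m
a ≈ 4.115e+12 m = 4.115 Tm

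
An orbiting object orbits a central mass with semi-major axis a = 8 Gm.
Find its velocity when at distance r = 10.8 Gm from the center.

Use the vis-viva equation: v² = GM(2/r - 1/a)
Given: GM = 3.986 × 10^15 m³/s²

Convert to SI: a = 8 Gm = 8e+09 m; r = 10.8 Gm = 1.08e+10 m.
Vis-viva: v = √(GM · (2/r − 1/a)).
2/r − 1/a = 2/1.08e+10 − 1/8e+09 = 6.01852e-11 m⁻¹.
v = √(3.986e+15 · 6.01852e-11) m/s ≈ 489.8 m/s = 489.8 m/s.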